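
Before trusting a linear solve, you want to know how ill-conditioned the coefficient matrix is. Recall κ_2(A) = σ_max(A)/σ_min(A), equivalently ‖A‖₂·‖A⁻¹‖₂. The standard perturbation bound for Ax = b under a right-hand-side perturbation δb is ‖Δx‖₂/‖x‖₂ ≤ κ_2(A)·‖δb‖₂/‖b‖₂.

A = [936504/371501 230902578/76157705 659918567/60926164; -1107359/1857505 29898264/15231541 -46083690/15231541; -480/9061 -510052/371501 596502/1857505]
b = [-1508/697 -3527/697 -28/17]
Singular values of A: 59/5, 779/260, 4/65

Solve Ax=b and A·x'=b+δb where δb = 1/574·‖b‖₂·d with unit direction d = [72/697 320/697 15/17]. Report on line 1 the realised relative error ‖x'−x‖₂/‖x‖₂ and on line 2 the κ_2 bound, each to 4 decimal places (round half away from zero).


largest singular value 59/5, smallest 4/65
κ = σ_max/σ_min = (59/5)/(4/65) = 191.7500
perturbation bound = 191.7500·1/574 = 0.3341
solve Ax = b  →  x = [63.3960 -4.4527 -13.7079]
‖b‖ = 5.7446, ‖x‖ = 65.0138
δb = ε·‖b‖·d = [0.0010 0.0046 0.0088]; solving A·Δx = δb gives ‖Δx‖ = 0.1626
realised ‖Δx‖/‖x‖ = 0.0025
realised/bound (from unrounded values) ≈ 0.0075

0.0025
0.3341


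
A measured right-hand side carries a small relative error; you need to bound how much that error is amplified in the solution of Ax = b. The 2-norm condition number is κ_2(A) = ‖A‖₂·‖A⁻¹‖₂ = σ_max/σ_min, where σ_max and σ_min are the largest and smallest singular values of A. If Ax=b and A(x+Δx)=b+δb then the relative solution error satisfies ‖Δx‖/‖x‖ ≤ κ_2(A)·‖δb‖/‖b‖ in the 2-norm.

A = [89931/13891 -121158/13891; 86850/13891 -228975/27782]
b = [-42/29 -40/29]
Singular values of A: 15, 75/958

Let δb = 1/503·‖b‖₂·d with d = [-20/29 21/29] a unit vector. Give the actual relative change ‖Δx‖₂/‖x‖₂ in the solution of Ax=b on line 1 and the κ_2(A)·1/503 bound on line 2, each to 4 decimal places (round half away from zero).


σ_max = 15, σ_min = 75/958
condition number: 15 ÷ (75/958) = 191.6000
bound on ‖Δx‖/‖x‖: κ·ε = 191.6000·1/503 = 0.3809
solve Ax = b  →  x = [-0.0800 0.1067]
‖b‖ = 2.0000, ‖x‖ = 0.1333
with δb = [-0.0027 0.0029], A·Δx = δb → ‖Δx‖ = 0.0508
realised ‖Δx‖/‖x‖ = 0.3809
so the bound is sharp here: realised error equals the bound

0.3809
0.3809


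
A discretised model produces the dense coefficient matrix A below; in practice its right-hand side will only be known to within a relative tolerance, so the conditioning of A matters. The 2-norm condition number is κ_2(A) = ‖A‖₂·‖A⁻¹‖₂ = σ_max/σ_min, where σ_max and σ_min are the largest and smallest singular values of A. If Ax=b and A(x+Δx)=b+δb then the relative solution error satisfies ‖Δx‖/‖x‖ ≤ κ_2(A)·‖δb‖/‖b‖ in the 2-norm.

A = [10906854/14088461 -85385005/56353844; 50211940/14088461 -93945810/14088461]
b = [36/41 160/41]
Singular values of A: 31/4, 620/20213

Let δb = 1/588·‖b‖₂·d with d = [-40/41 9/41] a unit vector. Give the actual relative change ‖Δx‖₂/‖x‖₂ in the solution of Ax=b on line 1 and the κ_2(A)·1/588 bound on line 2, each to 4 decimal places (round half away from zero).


largest singular value 31/4, smallest 620/20213
condition number: (31/4) ÷ (620/20213) = 252.6625
κ_2(A)·‖δb‖/‖b‖ = 0.4297
solve Ax = b  →  x = [0.2429 -0.4554]
‖b‖₂ = 4.0000 and ‖x‖₂ = 0.5161
Δx = A⁻¹·δb where δb = 1/588·4.0000·d; ‖Δx‖ = 0.2218
realised ‖Δx‖/‖x‖ = 0.4297
realised/bound = 1 exactly: the bound is attained for this b and d

0.4297
0.4297


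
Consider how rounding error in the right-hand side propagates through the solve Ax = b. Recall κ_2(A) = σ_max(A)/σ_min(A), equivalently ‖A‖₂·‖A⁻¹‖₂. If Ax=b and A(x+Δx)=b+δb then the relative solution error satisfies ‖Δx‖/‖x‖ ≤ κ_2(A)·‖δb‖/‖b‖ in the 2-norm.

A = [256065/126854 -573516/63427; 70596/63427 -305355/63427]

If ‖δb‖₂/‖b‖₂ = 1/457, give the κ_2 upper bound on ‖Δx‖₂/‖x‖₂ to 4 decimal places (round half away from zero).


0.6969

form AᵀA = [295863201/55681444 -328669650/13920361; -328669650/13920361 1460769129/13920361] with trace 3651957/33124 and determinant 81/676
char-poly roots: 441/4 and 9/8281
κ_2(A) = √(λ_max/λ_min) = √((441/4) / (9/8281)) = 318.5000
κ_2(A)·‖δb‖/‖b‖ = 0.6969


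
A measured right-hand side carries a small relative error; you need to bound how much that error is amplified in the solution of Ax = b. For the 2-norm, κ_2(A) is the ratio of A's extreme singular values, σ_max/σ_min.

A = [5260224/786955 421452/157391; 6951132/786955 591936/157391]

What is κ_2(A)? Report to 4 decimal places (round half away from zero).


M = AᵀA = [3039527704464/24771926881 1266311439360/24771926881; 1266311439360/24771926881 528010016400/24771926881]. tr(M)=21109690656/146579449, det(M)=324000000/146579449
λ_max, λ_min = (21109690656/146579449 ± √445429072626109710336/21485534869143601)/2 = 144, 2250000/146579449
so κ_2 = √(144 / (2250000/146579449)) = 96.8560

96.8560


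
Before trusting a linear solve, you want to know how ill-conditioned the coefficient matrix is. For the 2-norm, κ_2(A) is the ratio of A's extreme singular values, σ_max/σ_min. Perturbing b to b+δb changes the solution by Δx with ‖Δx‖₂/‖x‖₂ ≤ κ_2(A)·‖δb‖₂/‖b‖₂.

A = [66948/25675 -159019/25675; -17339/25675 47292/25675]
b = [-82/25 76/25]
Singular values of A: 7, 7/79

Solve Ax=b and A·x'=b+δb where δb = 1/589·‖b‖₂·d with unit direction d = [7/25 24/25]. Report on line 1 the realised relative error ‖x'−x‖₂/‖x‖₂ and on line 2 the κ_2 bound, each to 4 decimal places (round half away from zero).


0.0038
0.1341

largest singular value 7, smallest 7/79
condition number: 7 ÷ (7/79) = 79.0000
bound on ‖Δx‖/‖x‖: κ·ε = 79.0000·1/589 = 0.1341
solve Ax = b  →  x = [20.6154 9.2088]
‖b‖₂ = 4.4721 and ‖x‖₂ = 22.5787
re-solving with b+δb shifts x by Δx of norm 0.0857
relative error = 0.0038
so the bound overstates the realised error by a factor of ≈ 35.3412 (computed from the unrounded values)


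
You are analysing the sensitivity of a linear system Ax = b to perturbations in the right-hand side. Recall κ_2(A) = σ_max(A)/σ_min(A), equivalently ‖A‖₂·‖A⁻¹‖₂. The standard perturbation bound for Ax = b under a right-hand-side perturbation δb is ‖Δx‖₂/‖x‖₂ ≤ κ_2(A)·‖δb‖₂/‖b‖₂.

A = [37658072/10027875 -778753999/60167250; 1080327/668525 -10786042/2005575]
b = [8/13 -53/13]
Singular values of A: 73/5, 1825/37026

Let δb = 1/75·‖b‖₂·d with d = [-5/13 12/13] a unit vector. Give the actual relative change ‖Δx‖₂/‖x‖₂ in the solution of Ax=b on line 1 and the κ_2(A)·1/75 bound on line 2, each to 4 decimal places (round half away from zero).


from the listed singular values, σ₁ = 73/5, σ_n = 1825/37026
κ = σ_max/σ_min = (73/5)/(1825/37026) = 296.2080
κ_2(A)·‖δb‖/‖b‖ = 3.9494
solve Ax = b  →  x = [-77.9259 -22.6571]
‖b‖₂ = 4.1231 and ‖x‖₂ = 81.1529
δb = ε·‖b‖·d = [-0.0211 0.0507]; solving A·Δx = δb gives ‖Δx‖ = 1.1153
dividing the unrounded norms, ‖Δx‖/‖x‖ = 0.0137
so the bound overstates the realised error by a factor of ≈ 287.3641 (computed from the unrounded values)

0.0137
3.9494


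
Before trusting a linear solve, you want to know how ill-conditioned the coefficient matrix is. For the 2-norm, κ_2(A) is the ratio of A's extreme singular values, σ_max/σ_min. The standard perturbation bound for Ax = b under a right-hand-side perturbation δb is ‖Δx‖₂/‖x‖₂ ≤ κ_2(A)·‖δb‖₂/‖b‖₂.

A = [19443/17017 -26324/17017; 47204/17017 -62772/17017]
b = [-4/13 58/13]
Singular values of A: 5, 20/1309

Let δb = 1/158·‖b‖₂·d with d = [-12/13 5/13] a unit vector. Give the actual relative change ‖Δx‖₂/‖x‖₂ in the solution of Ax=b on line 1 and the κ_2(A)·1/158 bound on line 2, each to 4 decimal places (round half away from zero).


0.0142
2.0712

largest singular value 5, smallest 20/1309
κ = σ_max/σ_min = 5/(20/1309) = 327.2500
κ_2(A)·‖δb‖/‖b‖ = 2.0712
solve Ax = b  →  x = [105.2000 77.9000]
2-norm of b is 4.4721; of x, 130.9024
with δb = [-0.0261 0.0109], A·Δx = δb → ‖Δx‖ = 1.8525
dividing the unrounded norms, ‖Δx‖/‖x‖ = 0.0142
realised/bound (from unrounded values) ≈ 0.0068


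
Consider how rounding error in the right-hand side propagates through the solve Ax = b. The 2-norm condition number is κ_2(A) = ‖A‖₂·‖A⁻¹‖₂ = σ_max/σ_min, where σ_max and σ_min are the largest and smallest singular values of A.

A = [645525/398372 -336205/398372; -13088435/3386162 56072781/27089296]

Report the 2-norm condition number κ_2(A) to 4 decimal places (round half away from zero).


M = AᵀA = [4767192620725/271386818704 -5084896786065/542773637408; -5084896786065/542773637408 21697189761169/4342189099264]. tr(M)=339004400321/15024875776, det(M)=2036265625/240398012416
eigenvalues of AᵀA: λ = (tr ± √(tr²−4·det))/2 = 361/16, 5640625/15024875776
so κ_2 = √((361/16) / (5640625/15024875776)) = 245.1520

245.1520


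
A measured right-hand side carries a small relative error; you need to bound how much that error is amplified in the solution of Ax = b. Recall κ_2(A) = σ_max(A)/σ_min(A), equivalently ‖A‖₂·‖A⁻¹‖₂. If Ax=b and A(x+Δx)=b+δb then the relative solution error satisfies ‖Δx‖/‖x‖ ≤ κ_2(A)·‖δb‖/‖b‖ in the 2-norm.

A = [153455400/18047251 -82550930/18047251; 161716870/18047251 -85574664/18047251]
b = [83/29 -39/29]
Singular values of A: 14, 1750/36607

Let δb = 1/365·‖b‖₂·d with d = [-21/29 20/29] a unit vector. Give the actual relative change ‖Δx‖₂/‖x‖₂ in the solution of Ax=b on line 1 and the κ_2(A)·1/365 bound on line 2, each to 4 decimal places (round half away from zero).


largest singular value 14, smallest 1750/36607
κ = σ_max/σ_min = 14/(1750/36607) = 292.8560
worst-case relative error ≤ 292.8560 × 1/365 = 0.8023
solve Ax = b  →  x = [-29.4687 -55.4055]
‖b‖₂ = 3.1623 and ‖x‖₂ = 62.7549
Δx = A⁻¹·δb where δb = 1/365·3.1623·d; ‖Δx‖ = 0.1812
realised ‖Δx‖/‖x‖ = 0.0029
tightness: 0.0029 against a bound of 0.8023 (unrounded ratio ≈ 0.0036)

0.0029
0.8023


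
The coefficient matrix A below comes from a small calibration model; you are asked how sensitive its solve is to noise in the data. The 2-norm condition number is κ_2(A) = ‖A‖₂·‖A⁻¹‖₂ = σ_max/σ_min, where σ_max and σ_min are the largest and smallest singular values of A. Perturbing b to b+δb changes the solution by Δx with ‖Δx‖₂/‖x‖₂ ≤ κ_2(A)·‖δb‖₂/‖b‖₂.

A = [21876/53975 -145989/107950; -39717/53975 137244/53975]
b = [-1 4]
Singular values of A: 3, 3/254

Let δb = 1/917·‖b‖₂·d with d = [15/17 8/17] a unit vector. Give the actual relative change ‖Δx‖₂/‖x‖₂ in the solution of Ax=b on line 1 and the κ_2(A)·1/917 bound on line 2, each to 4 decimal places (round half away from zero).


σ_max = 3, σ_min = 3/254
κ = σ_max/σ_min = 3/(3/254) = 254.0000
worst-case relative error ≤ 254.0000 × 1/917 = 0.2770
solve Ax = b  →  x = [80.9067 24.9867]
‖b‖ = 4.1231, ‖x‖ = 84.6772
δb = ε·‖b‖·d = [0.0040 0.0021]; solving A·Δx = δb gives ‖Δx‖ = 0.3807
relative error = 0.0045
so the bound overstates the realised error by a factor of ≈ 61.6117 (computed from the unrounded values)

0.0045
0.2770


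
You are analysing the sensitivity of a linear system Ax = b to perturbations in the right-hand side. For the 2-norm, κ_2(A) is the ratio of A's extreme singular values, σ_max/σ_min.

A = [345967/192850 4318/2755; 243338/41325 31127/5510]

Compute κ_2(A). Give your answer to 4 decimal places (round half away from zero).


79.8000

AᵀA = [20292898249/535552164 230009320/6375621; 230009320/6375621 41738825/1214404]; tr = 23008157/318402, det = 2088025/2547216
λ_max, λ_min = (23008157/318402 ± √132260718217156/25344958401)/2 = 289/4, 7225/636804
κ = σ_max/σ_min = (17/2)/(85/798) = 79.8000


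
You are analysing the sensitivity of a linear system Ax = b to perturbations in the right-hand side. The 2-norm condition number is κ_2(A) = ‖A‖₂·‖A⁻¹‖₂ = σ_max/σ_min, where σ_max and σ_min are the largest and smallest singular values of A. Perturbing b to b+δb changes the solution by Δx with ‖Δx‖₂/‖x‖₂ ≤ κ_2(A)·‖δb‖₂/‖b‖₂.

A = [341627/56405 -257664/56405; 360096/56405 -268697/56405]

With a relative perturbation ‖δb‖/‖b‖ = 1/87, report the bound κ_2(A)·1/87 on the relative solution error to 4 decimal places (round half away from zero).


AᵀA = [58591709/756605 -43943328/756605; -43943328/756605 32958101/756605]; tr = 18309962/151321, det = 14641/151321
λ_max, λ_min = (18309962/151321 ± √335245846478400/22898045041)/2 = 121, 121/151321
so κ_2 = √(121 / (121/151321)) = 389.0000
bound on ‖Δx‖/‖x‖: κ·ε = 389.0000·1/87 = 4.4713

4.4713


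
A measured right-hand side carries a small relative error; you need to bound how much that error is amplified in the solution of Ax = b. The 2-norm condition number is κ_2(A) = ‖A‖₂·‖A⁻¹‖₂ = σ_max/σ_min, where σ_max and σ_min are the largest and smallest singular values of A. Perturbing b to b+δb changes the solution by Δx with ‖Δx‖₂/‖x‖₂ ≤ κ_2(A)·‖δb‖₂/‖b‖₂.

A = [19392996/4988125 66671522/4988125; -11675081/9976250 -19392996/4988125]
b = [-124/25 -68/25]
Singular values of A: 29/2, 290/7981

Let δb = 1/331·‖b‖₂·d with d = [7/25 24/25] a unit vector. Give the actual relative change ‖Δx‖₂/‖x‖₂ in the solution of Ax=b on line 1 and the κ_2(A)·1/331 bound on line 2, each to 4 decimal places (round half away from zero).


0.0043
1.2056

from the listed singular values, σ₁ = 29/2, σ_n = 290/7981
condition number: (29/2) ÷ (290/7981) = 399.0500
bound on ‖Δx‖/‖x‖: κ·ε = 399.0500·1/331 = 1.2056
solve Ax = b  →  x = [105.6022 -31.0880]
2-norm of b is 5.6569; of x, 110.0831
δb = ε·‖b‖·d = [0.0048 0.0164]; solving A·Δx = δb gives ‖Δx‖ = 0.4703
realised ‖Δx‖/‖x‖ = 0.0043
realised/bound (from unrounded values) ≈ 0.0035


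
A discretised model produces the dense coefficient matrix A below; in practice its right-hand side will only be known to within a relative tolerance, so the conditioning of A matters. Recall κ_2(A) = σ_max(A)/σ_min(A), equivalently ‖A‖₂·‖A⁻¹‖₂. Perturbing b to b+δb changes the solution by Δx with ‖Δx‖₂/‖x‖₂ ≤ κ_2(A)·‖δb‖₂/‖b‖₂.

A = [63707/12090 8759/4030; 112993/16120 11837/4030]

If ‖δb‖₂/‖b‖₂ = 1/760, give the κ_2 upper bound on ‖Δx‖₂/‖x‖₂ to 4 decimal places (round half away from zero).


0.4895

M = AᵀA = [7193762881/93547584 249781315/7795632; 249781315/7795632 4336693/324818]. tr(M)=49956985/553536, det(M)=130321/2214144
λ_max, λ_min = (49956985/553536 ± √2495628212925169/306402103296)/2 = 361/4, 361/553536
κ_2(A) = √(λ_max/λ_min) = √((361/4) / (361/553536)) = 372.0000
worst-case relative error ≤ 372.0000 × 1/760 = 0.4895


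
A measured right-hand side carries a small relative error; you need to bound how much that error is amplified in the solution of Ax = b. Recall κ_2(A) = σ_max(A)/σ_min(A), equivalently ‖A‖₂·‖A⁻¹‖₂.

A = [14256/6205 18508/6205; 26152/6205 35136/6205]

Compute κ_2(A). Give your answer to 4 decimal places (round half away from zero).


146.0000

M = AᵀA = [613952/26645 818496/26645; 818496/26645 1091408/26645]. tr(M)=341072/5329, det(M)=1024/5329
eigenvalues of AᵀA: λ = (tr ± √(tr²−4·det))/2 = 64, 16/5329
so κ_2 = √(64 / (16/5329)) = 146.0000


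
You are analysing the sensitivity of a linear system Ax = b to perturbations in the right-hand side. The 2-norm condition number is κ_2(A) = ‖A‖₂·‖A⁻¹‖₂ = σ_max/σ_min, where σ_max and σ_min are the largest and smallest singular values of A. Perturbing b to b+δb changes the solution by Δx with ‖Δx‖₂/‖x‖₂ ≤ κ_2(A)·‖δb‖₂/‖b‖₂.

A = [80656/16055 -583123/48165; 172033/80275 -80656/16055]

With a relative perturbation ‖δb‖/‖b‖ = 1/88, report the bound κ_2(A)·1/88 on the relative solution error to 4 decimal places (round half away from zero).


M = AᵀA = [87496637/2933125 -125984672/1759875; -125984672/1759875 181420549/1055925]. tr(M)=409460266/2030625, det(M)=25411681/50765625
solving λ² − 409460266/2030625·λ + 25411681/50765625 = 0 gives λ = 5041/25, 5041/2030625
σ_max=√(5041/25)=(71/5), σ_min=√(5041/2030625)=(71/1425) → κ = 285.0000
bound on ‖Δx‖/‖x‖: κ·ε = 285.0000·1/88 = 3.2386

3.2386


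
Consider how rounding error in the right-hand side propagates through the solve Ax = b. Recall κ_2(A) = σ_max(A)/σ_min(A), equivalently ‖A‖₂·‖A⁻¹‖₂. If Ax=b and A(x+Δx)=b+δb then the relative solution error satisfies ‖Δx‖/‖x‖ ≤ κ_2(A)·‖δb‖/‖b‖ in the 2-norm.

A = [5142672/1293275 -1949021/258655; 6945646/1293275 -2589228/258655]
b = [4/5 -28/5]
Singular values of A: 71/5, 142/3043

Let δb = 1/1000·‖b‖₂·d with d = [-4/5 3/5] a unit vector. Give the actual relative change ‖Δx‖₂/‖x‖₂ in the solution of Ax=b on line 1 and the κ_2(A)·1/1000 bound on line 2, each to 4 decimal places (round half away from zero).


0.0014
0.3043

from the listed singular values, σ₁ = 71/5, σ_n = 142/3043
condition number: (71/5) ÷ (142/3043) = 304.3000
worst-case relative error ≤ 304.3000 × 1/1000 = 0.3043
solve Ax = b  →  x = [-75.7664 -40.0895]
2-norm of b is 5.6569; of x, 85.7188
δb = ε·‖b‖·d = [-0.0045 0.0034]; solving A·Δx = δb gives ‖Δx‖ = 0.1212
dividing the unrounded norms, ‖Δx‖/‖x‖ = 0.0014
realised/bound (from unrounded values) ≈ 0.0046


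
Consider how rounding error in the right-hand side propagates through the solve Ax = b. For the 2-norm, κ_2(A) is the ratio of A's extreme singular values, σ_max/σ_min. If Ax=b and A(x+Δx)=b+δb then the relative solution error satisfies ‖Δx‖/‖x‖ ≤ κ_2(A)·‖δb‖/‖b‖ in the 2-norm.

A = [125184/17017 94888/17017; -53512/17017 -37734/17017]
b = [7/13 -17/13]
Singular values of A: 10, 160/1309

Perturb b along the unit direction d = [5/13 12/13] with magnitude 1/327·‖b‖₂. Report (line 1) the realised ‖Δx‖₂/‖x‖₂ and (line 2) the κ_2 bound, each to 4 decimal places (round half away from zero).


0.0043
0.2502

σ_max = 10, σ_min = 160/1309
condition number: 10 ÷ (160/1309) = 81.8125
worst-case relative error ≤ 81.8125 × 1/327 = 0.2502
solve Ax = b  →  x = [4.9888 -6.4850]
‖b‖₂ = 1.4142 and ‖x‖₂ = 8.1819
re-solving with b+δb shifts x by Δx of norm 0.0354
dividing the unrounded norms, ‖Δx‖/‖x‖ = 0.0043
tightness: 0.0043 against a bound of 0.2502 (unrounded ratio ≈ 0.0173)


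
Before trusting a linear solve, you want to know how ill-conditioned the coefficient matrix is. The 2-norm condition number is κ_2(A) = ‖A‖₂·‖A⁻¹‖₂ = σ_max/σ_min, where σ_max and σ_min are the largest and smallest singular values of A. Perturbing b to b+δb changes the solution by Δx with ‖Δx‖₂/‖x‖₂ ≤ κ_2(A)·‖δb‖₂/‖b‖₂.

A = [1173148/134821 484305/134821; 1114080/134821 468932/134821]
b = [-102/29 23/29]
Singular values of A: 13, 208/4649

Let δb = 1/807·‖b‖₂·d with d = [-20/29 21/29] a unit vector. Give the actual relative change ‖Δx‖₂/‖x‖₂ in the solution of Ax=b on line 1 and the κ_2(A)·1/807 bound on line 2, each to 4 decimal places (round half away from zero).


largest singular value 13, smallest 208/4649
κ = σ_max/σ_min = 13/(208/4649) = 290.5625
κ_2(A)·‖δb‖/‖b‖ = 0.3601
solve Ax = b  →  x = [-25.9316 61.8358]
‖b‖ = 3.6056, ‖x‖ = 67.0531
re-solving with b+δb shifts x by Δx of norm 0.0999
relative error = 0.0015
tightness: 0.0015 against a bound of 0.3601 (unrounded ratio ≈ 0.0041)

0.0015
0.3601


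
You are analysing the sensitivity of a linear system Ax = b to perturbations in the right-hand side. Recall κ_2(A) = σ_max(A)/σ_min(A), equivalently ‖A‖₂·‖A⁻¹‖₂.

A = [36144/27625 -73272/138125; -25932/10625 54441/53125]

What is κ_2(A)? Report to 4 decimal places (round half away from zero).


195.3125

M = AᵀA = [506252304/66015625 -1054659852/330078125; -1054659852/330078125 2197597401/1650390625]. tr(M)=87892929/9765625, det(M)=20736/9765625
char-poly roots: 9 and 2304/9765625
κ = σ_max/σ_min = 3/(48/3125) = 195.3125


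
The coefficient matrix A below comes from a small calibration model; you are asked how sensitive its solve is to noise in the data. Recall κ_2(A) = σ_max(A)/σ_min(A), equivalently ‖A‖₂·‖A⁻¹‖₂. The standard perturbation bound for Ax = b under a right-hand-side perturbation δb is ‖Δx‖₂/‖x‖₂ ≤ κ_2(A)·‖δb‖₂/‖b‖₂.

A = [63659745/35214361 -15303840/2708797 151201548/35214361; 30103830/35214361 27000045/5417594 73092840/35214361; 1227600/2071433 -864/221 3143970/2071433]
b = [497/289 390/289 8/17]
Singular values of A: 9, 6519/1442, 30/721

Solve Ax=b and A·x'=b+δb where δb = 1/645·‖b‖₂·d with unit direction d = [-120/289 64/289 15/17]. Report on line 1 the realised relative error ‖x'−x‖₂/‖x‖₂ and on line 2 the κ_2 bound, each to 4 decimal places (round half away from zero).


largest singular value 9, smallest 30/721
κ_2(A) = 9 / (30/721) = 216.3000
perturbation bound = 216.3000·1/645 = 0.3353
solve Ax = b  →  x = [0.1735 0.0676 0.4164]
‖b‖ = 2.2361, ‖x‖ = 0.4561
re-solving with b+δb shifts x by Δx of norm 0.0833
dividing the unrounded norms, ‖Δx‖/‖x‖ = 0.1827
so the bound overstates the realised error by a factor of ≈ 1.8359 (computed from the unrounded values)

0.1827
0.3353


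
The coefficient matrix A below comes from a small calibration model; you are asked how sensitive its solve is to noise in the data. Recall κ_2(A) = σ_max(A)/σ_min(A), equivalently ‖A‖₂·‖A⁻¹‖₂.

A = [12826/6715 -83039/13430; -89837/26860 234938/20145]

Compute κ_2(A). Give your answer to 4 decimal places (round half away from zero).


118.5000

AᵀA = [7406773/499280 -9514351/187230; -9514351/187230 195738917/1123380]; tr = 169923325/898704, det = 9150625/3594816
char-poly roots: 3025/16 and 3025/224676
σ_max=√(3025/16)=(55/4), σ_min=√(3025/224676)=(55/474) → κ = 118.5000


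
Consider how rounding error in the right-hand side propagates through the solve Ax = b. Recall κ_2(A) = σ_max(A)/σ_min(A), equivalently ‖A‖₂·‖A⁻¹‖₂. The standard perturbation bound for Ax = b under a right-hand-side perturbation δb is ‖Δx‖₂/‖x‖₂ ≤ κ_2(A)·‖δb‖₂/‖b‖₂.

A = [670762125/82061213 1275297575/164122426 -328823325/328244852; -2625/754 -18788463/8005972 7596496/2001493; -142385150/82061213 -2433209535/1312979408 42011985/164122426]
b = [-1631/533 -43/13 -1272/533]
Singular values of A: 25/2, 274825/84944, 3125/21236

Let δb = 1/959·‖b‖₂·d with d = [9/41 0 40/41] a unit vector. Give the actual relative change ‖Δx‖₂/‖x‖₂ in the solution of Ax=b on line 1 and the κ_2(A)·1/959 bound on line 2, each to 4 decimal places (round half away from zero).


0.0018
0.0886

σ_max = 25/2, σ_min = 3125/21236
κ_2(A) = (25/2) / (3125/21236) = 84.9440
worst-case relative error ≤ 84.9440 × 1/959 = 0.0886
solve Ax = b  →  x = [-14.1176 13.7730 -5.3050]
‖b‖₂ = 5.0990 and ‖x‖₂ = 20.4242
with δb = [0.0012 0.0000 0.0052], A·Δx = δb → ‖Δx‖ = 0.0361
realised ‖Δx‖/‖x‖ = 0.0018
tightness: 0.0018 against a bound of 0.0886 (unrounded ratio ≈ 0.0200)


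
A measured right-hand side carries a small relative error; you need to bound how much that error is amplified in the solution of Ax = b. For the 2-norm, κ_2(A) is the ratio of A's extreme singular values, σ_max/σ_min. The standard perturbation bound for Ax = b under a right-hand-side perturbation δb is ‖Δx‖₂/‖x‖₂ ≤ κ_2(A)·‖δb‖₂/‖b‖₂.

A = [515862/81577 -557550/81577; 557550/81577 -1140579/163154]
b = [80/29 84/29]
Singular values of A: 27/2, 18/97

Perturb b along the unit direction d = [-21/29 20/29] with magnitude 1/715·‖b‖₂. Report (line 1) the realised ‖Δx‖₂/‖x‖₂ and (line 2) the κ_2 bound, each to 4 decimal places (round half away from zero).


0.1017
0.1017

largest singular value 27/2, smallest 18/97
condition number: (27/2) ÷ (18/97) = 72.7500
worst-case relative error ≤ 72.7500 × 1/715 = 0.1017
solve Ax = b  →  x = [0.2043 -0.2146]
‖b‖ = 4.0000, ‖x‖ = 0.2963
re-solving with b+δb shifts x by Δx of norm 0.0301
relative error = 0.1017
tightness: 0.1017 against a bound of 0.1017; the bound is attained (ratio 1)


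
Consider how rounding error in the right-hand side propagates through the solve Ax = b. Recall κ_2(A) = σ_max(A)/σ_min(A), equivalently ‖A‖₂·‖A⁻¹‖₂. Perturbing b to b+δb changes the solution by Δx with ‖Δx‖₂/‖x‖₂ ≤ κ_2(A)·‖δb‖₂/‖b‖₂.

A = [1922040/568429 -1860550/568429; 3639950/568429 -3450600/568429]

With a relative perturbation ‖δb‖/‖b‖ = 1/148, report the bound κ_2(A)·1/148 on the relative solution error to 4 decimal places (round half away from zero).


1.5581

form AᵀA = [58627936900/1118032969 -55834128000/1118032969; -55834128000/1118032969 53177462500/1118032969] with trace 132943400/1329409 and determinant 250000/1329409
solving λ² − 132943400/1329409·λ + 250000/1329409 = 0 gives λ = 100, 2500/1329409
κ_2(A) = √(λ_max/λ_min) = √(100 / (2500/1329409)) = 230.6000
bound on ‖Δx‖/‖x‖: κ·ε = 230.6000·1/148 = 1.5581


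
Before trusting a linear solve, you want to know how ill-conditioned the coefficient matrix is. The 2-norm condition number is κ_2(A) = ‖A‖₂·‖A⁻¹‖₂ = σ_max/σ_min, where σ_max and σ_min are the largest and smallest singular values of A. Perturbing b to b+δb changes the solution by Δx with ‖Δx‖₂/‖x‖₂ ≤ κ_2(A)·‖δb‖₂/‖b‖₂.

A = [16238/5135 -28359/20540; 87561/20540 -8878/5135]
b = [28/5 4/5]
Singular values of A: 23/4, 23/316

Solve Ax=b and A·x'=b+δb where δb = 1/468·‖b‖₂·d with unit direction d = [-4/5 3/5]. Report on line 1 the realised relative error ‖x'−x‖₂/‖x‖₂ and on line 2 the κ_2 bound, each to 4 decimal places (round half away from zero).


0.0030
0.1688

from the listed singular values, σ₁ = 23/4, σ_n = 23/316
κ_2(A) = (23/4) / (23/316) = 79.0000
worst-case relative error ≤ 79.0000 × 1/468 = 0.1688
solve Ax = b  →  x = [-20.4950 -50.9967]
2-norm of b is 5.6569; of x, 54.9609
Δx = A⁻¹·δb where δb = 1/468·5.6569·d; ‖Δx‖ = 0.1661
realised ‖Δx‖/‖x‖ = 0.0030
so the bound overstates the realised error by a factor of ≈ 55.8659 (computed from the unrounded values)


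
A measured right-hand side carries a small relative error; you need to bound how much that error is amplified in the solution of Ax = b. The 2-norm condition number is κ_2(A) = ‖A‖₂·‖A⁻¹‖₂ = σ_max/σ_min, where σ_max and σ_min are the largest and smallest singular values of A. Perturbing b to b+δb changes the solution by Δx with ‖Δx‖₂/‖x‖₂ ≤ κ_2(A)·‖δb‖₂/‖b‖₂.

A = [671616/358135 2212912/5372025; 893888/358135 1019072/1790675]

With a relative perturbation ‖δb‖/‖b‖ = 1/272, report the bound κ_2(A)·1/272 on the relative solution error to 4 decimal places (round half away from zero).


0.9634

form AᵀA = [50004152320/5130427129 56253810688/25652135645; 56253810688/25652135645 569741967616/1154346104025] with trace 7031931136/686702025 and determinant 1048576/686702025
char-poly roots: 256/25 and 4096/27468081
κ_2(A) = √(λ_max/λ_min) = √((256/25) / (4096/27468081)) = 262.0500
perturbation bound = 262.0500·1/272 = 0.9634


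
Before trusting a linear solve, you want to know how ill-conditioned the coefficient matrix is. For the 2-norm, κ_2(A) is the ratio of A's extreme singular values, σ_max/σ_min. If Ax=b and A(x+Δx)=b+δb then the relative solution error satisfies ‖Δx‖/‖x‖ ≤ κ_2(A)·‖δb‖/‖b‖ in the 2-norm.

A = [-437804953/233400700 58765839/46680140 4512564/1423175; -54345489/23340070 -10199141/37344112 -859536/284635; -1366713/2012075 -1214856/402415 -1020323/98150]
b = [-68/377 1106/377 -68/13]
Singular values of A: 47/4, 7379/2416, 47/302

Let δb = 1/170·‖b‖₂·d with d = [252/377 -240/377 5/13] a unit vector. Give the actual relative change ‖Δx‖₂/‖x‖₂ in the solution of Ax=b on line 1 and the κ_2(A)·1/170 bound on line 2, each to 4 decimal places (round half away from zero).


largest singular value 47/4, smallest 47/302
condition number: (47/4) ÷ (47/302) = 75.5000
κ_2(A)·‖δb‖/‖b‖ = 0.4441
solve Ax = b  →  x = [4.7983 24.3090 -6.8698]
‖b‖ = 6.0000, ‖x‖ = 25.7127
re-solving with b+δb shifts x by Δx of norm 0.2268
dividing the unrounded norms, ‖Δx‖/‖x‖ = 0.0088
so the bound overstates the realised error by a factor of ≈ 50.3541 (computed from the unrounded values)

0.0088
0.4441


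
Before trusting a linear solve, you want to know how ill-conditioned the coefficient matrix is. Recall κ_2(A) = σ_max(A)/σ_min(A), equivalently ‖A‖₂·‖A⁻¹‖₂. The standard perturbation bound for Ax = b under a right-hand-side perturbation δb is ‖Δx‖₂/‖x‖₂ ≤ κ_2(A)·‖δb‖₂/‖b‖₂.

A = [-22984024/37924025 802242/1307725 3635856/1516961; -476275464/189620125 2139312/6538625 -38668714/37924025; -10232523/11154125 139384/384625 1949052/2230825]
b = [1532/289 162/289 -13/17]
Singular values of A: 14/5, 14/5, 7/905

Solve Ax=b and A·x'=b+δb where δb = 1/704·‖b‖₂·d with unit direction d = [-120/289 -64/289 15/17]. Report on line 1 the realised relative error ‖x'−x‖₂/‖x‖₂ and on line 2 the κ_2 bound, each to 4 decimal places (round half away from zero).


0.0025
0.5142

largest singular value 14/5, smallest 7/905
condition number: (14/5) ÷ (7/905) = 362.0000
bound on ‖Δx‖/‖x‖: κ·ε = 362.0000·1/704 = 0.5142
solve Ax = b  →  x = [78.1409 372.7429 -73.4335]
‖b‖ = 5.3852, ‖x‖ = 387.8604
δb = ε·‖b‖·d = [-0.0032 -0.0017 0.0067]; solving A·Δx = δb gives ‖Δx‖ = 0.9890
dividing the unrounded norms, ‖Δx‖/‖x‖ = 0.0025
so the bound overstates the realised error by a factor of ≈ 201.6668 (computed from the unrounded values)


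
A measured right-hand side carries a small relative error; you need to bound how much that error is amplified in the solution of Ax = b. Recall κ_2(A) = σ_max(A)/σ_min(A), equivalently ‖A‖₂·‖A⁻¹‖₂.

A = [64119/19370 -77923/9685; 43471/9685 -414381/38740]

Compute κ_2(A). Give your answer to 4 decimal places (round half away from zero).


M = AᵀA = [35908177/1154452 -86173065/1154452; -86173065/1154452 827272357/4617808]. tr(M)=74685005/355216, det(M)=707281/1420864
λ_max, λ_min = (74685005/355216 ± √5577598734322329/126178406656)/2 = 841/4, 841/355216
κ = σ_max/σ_min = (29/2)/(29/596) = 298.0000

298.0000


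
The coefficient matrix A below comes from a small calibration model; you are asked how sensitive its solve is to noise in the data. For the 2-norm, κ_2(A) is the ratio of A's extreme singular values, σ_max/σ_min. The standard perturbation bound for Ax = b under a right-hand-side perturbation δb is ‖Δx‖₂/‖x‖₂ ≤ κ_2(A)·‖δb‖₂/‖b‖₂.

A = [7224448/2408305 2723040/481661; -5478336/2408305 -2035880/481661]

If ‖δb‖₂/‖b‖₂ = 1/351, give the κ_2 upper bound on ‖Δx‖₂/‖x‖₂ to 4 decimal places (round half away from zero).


M = AᵀA = [3288192569344/231997318921 6165139115520/231997318921; 6165139115520/231997318921 11559754216000/231997318921]. tr(M)=51376978496/802758889, det(M)=26214400/802758889
eigenvalues of AᵀA: λ = (tr ± √(tr²−4·det))/2 = 64, 409600/802758889
so κ_2 = √(64 / (409600/802758889)) = 354.1625
bound on ‖Δx‖/‖x‖: κ·ε = 354.1625·1/351 = 1.0090

1.0090


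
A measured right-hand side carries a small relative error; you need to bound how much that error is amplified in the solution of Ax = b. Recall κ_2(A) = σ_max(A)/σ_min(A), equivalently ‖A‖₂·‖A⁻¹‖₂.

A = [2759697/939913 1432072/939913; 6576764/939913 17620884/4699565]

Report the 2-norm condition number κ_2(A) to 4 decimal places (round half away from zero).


M = AᵀA = [17706144185/307496153 47215043352/1537480765; 47215043352/1537480765 125919355472/7687403825]. tr(M)=33445468241/452200225, det(M)=54700816/452200225
eigenvalues of AᵀA: λ = (tr ± √(tr²−4·det))/2 = 1849/25, 29584/18088009
σ_max=√(1849/25)=(43/5), σ_min=√(29584/18088009)=(172/4253) → κ = 212.6500

212.6500


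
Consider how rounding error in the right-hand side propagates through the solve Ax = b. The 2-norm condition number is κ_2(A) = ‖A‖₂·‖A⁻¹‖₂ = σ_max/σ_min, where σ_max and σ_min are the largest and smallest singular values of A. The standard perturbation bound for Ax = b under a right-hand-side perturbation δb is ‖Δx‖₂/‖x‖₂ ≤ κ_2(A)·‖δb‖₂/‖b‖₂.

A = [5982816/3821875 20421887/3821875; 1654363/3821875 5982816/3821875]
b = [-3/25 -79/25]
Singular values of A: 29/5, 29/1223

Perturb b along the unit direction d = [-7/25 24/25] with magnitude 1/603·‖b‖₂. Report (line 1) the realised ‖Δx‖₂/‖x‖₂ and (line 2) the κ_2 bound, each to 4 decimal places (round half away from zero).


0.0017
0.4056

largest singular value 29/5, smallest 29/1223
condition number: (29/5) ÷ (29/1223) = 244.6000
worst-case relative error ≤ 244.6000 × 1/603 = 0.4056
solve Ax = b  →  x = [121.4083 -35.5903]
2-norm of b is 3.1623; of x, 126.5174
δb = ε·‖b‖·d = [-0.0015 0.0050]; solving A·Δx = δb gives ‖Δx‖ = 0.2212
dividing the unrounded norms, ‖Δx‖/‖x‖ = 0.0017
tightness: 0.0017 against a bound of 0.4056 (unrounded ratio ≈ 0.0043)


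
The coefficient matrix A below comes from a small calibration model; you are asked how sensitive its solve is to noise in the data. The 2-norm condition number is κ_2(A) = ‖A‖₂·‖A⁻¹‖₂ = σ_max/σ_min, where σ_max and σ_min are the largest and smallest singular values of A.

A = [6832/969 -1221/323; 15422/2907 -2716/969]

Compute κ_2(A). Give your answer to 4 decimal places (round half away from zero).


342.0000

M = AᵀA = [657924100/8450649 -116963000/2816883; -116963000/2816883 20794225/938961]. tr(M)=2924125/29241, det(M)=2500/29241
char-poly roots: 100 and 25/29241
so κ_2 = √(100 / (25/29241)) = 342.0000


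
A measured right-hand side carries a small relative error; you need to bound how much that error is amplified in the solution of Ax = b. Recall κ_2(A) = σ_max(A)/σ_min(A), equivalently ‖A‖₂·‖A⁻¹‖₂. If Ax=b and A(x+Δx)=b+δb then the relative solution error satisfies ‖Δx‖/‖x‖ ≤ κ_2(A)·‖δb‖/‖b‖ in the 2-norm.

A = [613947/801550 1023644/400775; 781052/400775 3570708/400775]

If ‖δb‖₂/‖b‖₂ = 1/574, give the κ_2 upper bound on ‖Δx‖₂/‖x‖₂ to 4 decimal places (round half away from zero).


AᵀA = [4507359721/1027971844 4965024330/256992961; 4965024330/256992961 22076484256/256992961]; tr = 55213145/611524, det = 521284/152881
λ_max, λ_min = (55213145/611524 ± √3043390937961969/373961602576)/2 = 361/4, 5776/152881
so κ_2 = √((361/4) / (5776/152881)) = 48.8750
bound on ‖Δx‖/‖x‖: κ·ε = 48.8750·1/574 = 0.0851

0.0851


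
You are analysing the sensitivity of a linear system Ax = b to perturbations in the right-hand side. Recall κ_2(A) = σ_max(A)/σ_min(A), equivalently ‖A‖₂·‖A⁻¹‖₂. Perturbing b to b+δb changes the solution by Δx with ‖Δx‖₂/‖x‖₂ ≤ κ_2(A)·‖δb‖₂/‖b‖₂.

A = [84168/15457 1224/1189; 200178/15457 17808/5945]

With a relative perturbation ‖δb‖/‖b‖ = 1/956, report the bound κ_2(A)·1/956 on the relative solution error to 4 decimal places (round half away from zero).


0.0728

M = AᵀA = [279026532/1413721 313836768/7068605; 313836768/7068605 354579264/35343025]. tr(M)=4360644/21025, det(M)=186624/21025
solving λ² − 4360644/21025·λ + 186624/21025 = 0 gives λ = 5184/25, 36/841
κ = σ_max/σ_min = (72/5)/(6/29) = 69.6000
perturbation bound = 69.6000·1/956 = 0.0728


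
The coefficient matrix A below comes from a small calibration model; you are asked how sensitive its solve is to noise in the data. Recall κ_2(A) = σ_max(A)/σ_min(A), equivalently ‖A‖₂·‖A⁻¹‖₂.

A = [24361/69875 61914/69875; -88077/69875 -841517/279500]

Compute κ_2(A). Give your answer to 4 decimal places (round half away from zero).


M = AᵀA = [13361626/7812025 25648461/6249620; 25648461/6249620 1231174969/124992400]. tr(M)=1710013/147920, det(M)=83521/18490000
λ_max, λ_min = (1710013/147920 ± √73093727963169/547008160000)/2 = 289/25, 289/739600
σ_max=√(289/25)=(17/5), σ_min=√(289/739600)=(17/860) → κ = 172.0000

172.0000


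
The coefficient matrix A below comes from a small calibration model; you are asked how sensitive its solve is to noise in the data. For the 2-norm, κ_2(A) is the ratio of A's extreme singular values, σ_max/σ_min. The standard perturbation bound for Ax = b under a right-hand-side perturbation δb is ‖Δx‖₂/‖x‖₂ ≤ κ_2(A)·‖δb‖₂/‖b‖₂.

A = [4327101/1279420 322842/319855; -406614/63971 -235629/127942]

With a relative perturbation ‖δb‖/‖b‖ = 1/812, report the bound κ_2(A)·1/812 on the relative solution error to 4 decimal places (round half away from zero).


form AᵀA = [293625540009/5664067600 10704969639/708008450; 10704969639/708008450 6245444529/1416016900] with trace 12744292725/226562704 and determinant 31640625/906250816
char-poly roots: 225/4 and 140625/226562704
κ_2(A) = √(λ_max/λ_min) = √((225/4) / (140625/226562704)) = 301.0400
worst-case relative error ≤ 301.0400 × 1/812 = 0.3707

0.3707


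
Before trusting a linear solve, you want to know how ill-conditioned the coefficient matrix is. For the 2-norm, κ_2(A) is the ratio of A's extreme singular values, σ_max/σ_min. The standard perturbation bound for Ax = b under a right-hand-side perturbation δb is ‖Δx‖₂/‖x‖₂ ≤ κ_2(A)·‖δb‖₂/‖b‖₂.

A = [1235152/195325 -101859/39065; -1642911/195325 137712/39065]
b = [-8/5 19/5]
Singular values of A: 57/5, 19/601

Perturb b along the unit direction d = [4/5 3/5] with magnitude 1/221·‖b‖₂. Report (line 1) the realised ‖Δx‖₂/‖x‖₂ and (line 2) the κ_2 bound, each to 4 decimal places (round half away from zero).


0.0187
1.6317

largest singular value 57/5, smallest 19/601
condition number: (57/5) ÷ (19/601) = 360.6000
κ_2(A)·‖δb‖/‖b‖ = 1.6317
solve Ax = b  →  x = [11.8421 29.3333]
2-norm of b is 4.1231; of x, 31.6335
δb = ε·‖b‖·d = [0.0149 0.0112]; solving A·Δx = δb gives ‖Δx‖ = 0.5901
realised ‖Δx‖/‖x‖ = 0.0187
so the bound overstates the realised error by a factor of ≈ 87.4637 (computed from the unrounded values)


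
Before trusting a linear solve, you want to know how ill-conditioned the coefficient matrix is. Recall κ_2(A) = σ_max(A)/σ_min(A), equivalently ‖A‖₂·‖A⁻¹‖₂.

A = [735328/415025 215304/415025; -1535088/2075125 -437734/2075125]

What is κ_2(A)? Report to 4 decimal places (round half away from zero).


399.0625

AᵀA = [93930040576/25480140625 27396075168/25480140625; 27396075168/25480140625 7991161924/25480140625]; tr = 163073924/40768225, det = 4096/40768225
eigenvalues of AᵀA: λ = (tr ± √(tr²−4·det))/2 = 4, 1024/40768225
σ_max=√4=2, σ_min=√(1024/40768225)=(32/6385) → κ = 399.0625


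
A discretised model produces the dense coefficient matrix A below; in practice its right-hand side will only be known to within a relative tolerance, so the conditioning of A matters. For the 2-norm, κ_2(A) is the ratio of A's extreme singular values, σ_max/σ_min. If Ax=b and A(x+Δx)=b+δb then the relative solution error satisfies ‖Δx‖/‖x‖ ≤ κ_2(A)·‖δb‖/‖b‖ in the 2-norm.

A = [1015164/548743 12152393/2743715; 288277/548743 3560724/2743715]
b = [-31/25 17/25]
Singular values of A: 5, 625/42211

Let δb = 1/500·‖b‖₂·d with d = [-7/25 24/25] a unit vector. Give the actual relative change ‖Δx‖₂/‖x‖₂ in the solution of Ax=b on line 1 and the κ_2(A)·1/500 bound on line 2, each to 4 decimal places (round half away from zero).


0.0028
0.6754

largest singular value 5, smallest 625/42211
condition number: 5 ÷ (625/42211) = 337.6880
bound on ‖Δx‖/‖x‖: κ·ε = 337.6880·1/500 = 0.6754
solve Ax = b  →  x = [-62.4193 25.7914]
‖b‖₂ = 1.4142 and ‖x‖₂ = 67.5379
Δx = A⁻¹·δb where δb = 1/500·1.4142·d; ‖Δx‖ = 0.1910
dividing the unrounded norms, ‖Δx‖/‖x‖ = 0.0028
tightness: 0.0028 against a bound of 0.6754 (unrounded ratio ≈ 0.0042)
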